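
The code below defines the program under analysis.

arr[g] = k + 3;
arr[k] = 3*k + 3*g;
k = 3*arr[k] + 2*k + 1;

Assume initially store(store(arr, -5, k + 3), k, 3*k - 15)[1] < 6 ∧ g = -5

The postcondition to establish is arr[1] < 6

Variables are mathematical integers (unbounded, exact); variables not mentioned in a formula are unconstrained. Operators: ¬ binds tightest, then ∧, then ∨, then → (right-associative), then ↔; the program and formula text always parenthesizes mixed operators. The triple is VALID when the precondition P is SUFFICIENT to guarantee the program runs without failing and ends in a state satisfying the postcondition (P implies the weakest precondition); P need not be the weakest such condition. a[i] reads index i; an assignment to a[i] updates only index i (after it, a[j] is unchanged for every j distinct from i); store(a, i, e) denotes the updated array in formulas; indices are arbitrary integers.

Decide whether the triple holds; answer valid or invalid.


Working backward. After the program, arr[1] < 6 must hold.
Before k := 3*arr[k] + 2*k + 1: arr[1] < 6
Before arr[k] := 3*k + 3*g: store(arr, k, 3*g + 3*k)[1] < 6
Before arr[g] := k + 3: store(store(arr, g, k + 3), k, 3*g + 3*k)[1] < 6
The weakest precondition is store(store(arr, g, k + 3), k, 3*g + 3*k)[1] < 6.
Check whether store(store(arr, -5, k + 3), k, 3*k - 15)[1] < 6 ∧ g = -5 implies it.
Every state satisfying the precondition satisfies the weakest precondition: the implication holds.
Answer: valid


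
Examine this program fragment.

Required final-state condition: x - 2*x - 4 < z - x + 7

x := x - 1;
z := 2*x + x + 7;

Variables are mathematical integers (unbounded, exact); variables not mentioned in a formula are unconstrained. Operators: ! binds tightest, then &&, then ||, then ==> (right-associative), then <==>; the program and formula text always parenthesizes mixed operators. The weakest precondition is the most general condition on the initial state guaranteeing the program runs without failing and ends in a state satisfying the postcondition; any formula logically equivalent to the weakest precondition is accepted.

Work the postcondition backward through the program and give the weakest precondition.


Working backward. After the program, the postcondition x - 2*x - 4 < z - x + 7 must hold; in canonical form it is z > -11.
Before z := 2*x + x + 7: 3*x > -18
Before x := x - 1: 3*x > -15
Answer: WP = 3*x > -15


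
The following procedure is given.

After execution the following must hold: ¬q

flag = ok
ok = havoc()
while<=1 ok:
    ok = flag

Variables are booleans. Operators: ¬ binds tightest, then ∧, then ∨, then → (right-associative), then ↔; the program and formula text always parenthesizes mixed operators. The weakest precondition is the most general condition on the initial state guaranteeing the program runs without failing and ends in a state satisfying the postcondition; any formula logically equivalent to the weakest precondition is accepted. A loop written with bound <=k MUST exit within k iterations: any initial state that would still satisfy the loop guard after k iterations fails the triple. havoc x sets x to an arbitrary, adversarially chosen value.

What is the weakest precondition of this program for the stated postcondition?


Working backward. After the program, ¬q must hold.
Before the loop (bound <=1), unroll the exhaustion recursion (WP_0 = exit-now case; WP_j = one more guarded iteration, up to j = 1):
  WP_0: (¬ok) ∧ (¬q)
  WP_1: (ok → ((¬flag) ∧ (¬q))) ∧ ((¬ok) → (¬q))
So before the loop: (ok → ((¬flag) ∧ (¬q))) ∧ ((¬ok) → (¬q))
Before havoc ok: (¬flag) ∧ (¬q)
Before flag := ok: (¬ok) ∧ (¬q)
Answer: WP = (¬ok) ∧ (¬q)


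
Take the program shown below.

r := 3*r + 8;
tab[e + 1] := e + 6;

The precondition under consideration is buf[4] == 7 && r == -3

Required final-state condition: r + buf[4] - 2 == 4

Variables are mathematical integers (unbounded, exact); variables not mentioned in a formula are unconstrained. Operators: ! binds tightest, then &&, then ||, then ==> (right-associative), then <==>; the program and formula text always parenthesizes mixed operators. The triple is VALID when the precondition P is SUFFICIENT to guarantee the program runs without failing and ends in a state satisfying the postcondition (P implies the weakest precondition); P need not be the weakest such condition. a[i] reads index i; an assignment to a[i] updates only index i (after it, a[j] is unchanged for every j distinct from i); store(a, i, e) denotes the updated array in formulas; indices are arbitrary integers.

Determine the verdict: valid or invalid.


Working backward. After the program, the postcondition r + buf[4] - 2 == 4 must hold; in canonical form it is buf[4] + r == 6.
Before tab[e + 1] := e + 6: buf[4] + r == 6
Before r := 3*r + 8: buf[4] + 3*r == -2
The weakest precondition is buf[4] + 3*r == -2.
Check whether buf[4] == 7 && r == -3 implies it.
Every state satisfying the precondition satisfies the weakest precondition: the implication holds.
Answer: valid


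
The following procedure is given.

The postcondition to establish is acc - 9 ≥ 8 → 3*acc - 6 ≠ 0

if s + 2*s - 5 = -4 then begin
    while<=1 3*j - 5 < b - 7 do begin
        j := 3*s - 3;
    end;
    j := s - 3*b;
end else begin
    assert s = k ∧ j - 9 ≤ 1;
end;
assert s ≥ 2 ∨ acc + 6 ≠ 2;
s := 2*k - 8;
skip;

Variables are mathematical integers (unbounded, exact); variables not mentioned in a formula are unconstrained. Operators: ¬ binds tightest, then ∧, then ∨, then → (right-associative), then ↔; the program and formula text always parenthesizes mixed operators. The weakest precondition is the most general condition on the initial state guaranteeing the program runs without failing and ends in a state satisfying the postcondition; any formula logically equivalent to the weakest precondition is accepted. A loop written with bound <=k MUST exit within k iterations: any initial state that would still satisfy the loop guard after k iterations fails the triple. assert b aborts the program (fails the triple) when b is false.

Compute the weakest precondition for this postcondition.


Working backward. After the program, the postcondition acc - 9 ≥ 8 → 3*acc - 6 ≠ 0 must hold; in canonical form it is acc ≥ 17 → 3*acc ≠ 6.
Before skip: acc ≥ 17 → 3*acc ≠ 6
Before s := 2*k - 8: acc ≥ 17 → 3*acc ≠ 6
Before assert s ≥ 2 ∨ acc + 6 ≠ 2: (s ≥ 2 ∨ acc ≠ -4) ∧ (acc ≥ 17 → 3*acc ≠ 6)
Then branch requires (3*j < b - 2 → ((¬(9*s < b + 7)) ∧ (s ≥ 2 ∨ acc ≠ -4) ∧ (acc ≥ 17 → 3*acc ≠ 6))) ∧ ((¬(3*j < b - 2)) → ((s ≥ 2 ∨ acc ≠ -4) ∧ (acc ≥ 17 → 3*acc ≠ 6))); else branch requires s = k ∧ j ≤ 10 ∧ (s ≥ 2 ∨ acc ≠ -4) ∧ (acc ≥ 17 → 3*acc ≠ 6).
Before the if: (3*s = 1 → ((3*j < b - 2 → ((¬(9*s < b + 7)) ∧ (s ≥ 2 ∨ acc ≠ -4) ∧ (acc ≥ 17 → 3*acc ≠ 6))) ∧ ((¬(3*j < b - 2)) → ((s ≥ 2 ∨ acc ≠ -4) ∧ (acc ≥ 17 → 3*acc ≠ 6))))) ∧ ((¬(3*s = 1)) → (s = k ∧ j ≤ 10 ∧ (s ≥ 2 ∨ acc ≠ -4) ∧ (acc ≥ 17 → 3*acc ≠ 6)))
Answer: WP = (3*s = 1 → ((3*j < b - 2 → ((¬(9*s < b + 7)) ∧ (s ≥ 2 ∨ acc ≠ -4) ∧ (acc ≥ 17 → 3*acc ≠ 6))) ∧ ((¬(3*j < b - 2)) → ((s ≥ 2 ∨ acc ≠ -4) ∧ (acc ≥ 17 → 3*acc ≠ 6))))) ∧ ((¬(3*s = 1)) → (s = k ∧ j ≤ 10 ∧ (s ≥ 2 ∨ acc ≠ -4) ∧ (acc ≥ 17 → 3*acc ≠ 6)))


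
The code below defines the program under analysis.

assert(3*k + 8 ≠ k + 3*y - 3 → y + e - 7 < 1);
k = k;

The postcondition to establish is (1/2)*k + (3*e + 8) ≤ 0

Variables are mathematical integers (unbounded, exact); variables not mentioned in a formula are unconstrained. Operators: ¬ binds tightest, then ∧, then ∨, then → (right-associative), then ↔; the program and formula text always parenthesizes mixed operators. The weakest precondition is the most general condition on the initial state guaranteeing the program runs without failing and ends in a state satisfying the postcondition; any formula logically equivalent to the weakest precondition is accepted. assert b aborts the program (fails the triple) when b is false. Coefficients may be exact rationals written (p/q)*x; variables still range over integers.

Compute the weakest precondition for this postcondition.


Working backward. After the program, the postcondition (1/2)*k + (3*e + 8) ≤ 0 must hold; in canonical form it is 3*e + (1/2)*k ≤ -8.
Before k := k: 3*e + (1/2)*k ≤ -8
Before assert 3*k + 8 ≠ k + 3*y - 3 → y + e - 7 < 1: (2*k ≠ 3*y - 11 → e + y < 8) ∧ 3*e + (1/2)*k ≤ -8
Answer: WP = (2*k ≠ 3*y - 11 → e + y < 8) ∧ 3*e + (1/2)*k ≤ -8


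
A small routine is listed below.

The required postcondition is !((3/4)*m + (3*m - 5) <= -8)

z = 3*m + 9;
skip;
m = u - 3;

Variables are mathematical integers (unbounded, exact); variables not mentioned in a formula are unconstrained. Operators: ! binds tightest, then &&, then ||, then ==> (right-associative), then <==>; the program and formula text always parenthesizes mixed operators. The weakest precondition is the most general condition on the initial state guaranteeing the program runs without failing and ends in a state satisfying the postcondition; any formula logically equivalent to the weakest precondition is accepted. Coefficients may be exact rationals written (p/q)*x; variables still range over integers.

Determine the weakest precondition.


Working backward. After the program, the postcondition !((3/4)*m + (3*m - 5) <= -8) must hold; in canonical form it is !((15/4)*m <= -3).
Before m := u - 3: !((15/4)*u <= 33/4)
Before skip: !((15/4)*u <= 33/4)
Before z := 3*m + 9: !((15/4)*u <= 33/4)
Answer: WP = !((15/4)*u <= 33/4)


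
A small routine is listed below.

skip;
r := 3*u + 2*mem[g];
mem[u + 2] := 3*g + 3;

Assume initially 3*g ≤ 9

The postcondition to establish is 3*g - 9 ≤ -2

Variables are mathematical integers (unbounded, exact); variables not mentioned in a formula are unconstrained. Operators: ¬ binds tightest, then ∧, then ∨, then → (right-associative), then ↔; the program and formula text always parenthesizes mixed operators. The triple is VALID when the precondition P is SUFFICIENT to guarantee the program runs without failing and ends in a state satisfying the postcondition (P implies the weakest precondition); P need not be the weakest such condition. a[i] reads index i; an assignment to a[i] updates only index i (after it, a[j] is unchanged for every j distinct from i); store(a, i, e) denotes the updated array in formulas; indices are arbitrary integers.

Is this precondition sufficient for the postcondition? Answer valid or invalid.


Working backward. After the program, the postcondition 3*g - 9 ≤ -2 must hold; in canonical form it is 3*g ≤ 7.
Before mem[u + 2] := 3*g + 3: 3*g ≤ 7
Before r := 3*u + 2*mem[g]: 3*g ≤ 7
Before skip: 3*g ≤ 7
The weakest precondition is 3*g ≤ 7.
Check whether 3*g ≤ 9 implies it.
Countermodel: at the initial state g = 3, the precondition holds but the weakest precondition fails.
Answer: invalid


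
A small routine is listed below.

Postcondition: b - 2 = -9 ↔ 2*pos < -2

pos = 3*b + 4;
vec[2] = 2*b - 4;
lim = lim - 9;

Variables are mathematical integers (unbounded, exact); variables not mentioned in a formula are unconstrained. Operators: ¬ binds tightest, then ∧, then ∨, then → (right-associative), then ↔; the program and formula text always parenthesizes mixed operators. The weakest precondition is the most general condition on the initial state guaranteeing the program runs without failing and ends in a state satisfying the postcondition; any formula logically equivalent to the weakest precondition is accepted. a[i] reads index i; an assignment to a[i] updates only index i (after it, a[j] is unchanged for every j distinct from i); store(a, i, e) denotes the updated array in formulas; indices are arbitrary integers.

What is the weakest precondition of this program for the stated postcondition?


Working backward. After the program, the postcondition b - 2 = -9 ↔ 2*pos < -2 must hold; in canonical form it is b = -7 ↔ 2*pos < -2.
Before lim := lim - 9: b = -7 ↔ 2*pos < -2
Before vec[2] := 2*b - 4: b = -7 ↔ 2*pos < -2
Before pos := 3*b + 4: b = -7 ↔ 6*b < -10
Answer: WP = b = -7 ↔ 6*b < -10


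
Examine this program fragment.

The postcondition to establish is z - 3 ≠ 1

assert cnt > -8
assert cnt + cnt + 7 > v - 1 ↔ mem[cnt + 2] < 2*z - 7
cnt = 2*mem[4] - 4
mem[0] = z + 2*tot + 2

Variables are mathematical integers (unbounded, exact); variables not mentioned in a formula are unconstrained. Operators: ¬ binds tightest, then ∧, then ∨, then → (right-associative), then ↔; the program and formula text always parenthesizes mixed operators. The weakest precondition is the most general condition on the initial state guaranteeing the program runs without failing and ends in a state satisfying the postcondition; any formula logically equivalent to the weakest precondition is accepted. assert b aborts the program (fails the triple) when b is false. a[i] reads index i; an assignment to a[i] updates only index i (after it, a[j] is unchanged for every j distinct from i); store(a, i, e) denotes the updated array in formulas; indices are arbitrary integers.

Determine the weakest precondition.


Working backward. After the program, the postcondition z - 3 ≠ 1 must hold; in canonical form it is z ≠ 4.
Before mem[0] := z + 2*tot + 2: z ≠ 4
Before cnt := 2*mem[4] - 4: z ≠ 4
Before assert cnt + cnt + 7 > v - 1 ↔ mem[cnt + 2] < 2*z - 7: (2*cnt > v - 8 ↔ mem[cnt + 2] < 2*z - 7) ∧ z ≠ 4
Before assert cnt > -8: cnt > -8 ∧ (2*cnt > v - 8 ↔ mem[cnt + 2] < 2*z - 7) ∧ z ≠ 4
Answer: WP = cnt > -8 ∧ (2*cnt > v - 8 ↔ mem[cnt + 2] < 2*z - 7) ∧ z ≠ 4


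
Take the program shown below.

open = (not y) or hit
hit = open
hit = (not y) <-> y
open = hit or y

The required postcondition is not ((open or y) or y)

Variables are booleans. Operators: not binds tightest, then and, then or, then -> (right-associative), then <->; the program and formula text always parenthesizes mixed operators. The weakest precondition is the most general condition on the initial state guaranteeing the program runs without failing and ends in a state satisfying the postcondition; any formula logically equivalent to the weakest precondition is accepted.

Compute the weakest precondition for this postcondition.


Working backward. After the program, the postcondition not ((open or y) or y) must hold; in canonical form it is not (open or y).
Before open := hit or y: not (hit or y)
Before hit := (not y) <-> y: not (((not y) <-> y) or y)
Before hit := open: not (((not y) <-> y) or y)
Before open := (not y) or hit: not (((not y) <-> y) or y)
Answer: WP = not (((not y) <-> y) or y)


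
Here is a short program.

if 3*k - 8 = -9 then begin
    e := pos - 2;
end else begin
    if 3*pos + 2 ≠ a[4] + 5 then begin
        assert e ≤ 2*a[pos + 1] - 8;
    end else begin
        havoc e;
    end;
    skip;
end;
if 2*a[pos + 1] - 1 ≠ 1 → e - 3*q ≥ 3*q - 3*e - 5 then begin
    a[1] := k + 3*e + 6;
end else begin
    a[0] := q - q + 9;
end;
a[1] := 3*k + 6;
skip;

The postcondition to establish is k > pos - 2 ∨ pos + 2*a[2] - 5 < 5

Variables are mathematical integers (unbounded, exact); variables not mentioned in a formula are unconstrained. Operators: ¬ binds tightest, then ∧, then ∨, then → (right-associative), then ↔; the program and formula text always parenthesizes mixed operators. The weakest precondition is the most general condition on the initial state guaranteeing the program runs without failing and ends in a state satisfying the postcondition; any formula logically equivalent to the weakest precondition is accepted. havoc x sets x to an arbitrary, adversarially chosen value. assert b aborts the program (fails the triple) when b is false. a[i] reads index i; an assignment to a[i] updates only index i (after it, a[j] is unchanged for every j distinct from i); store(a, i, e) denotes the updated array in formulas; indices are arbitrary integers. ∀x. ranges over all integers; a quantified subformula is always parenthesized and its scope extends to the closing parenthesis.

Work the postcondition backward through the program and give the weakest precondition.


Working backward. After the program, the postcondition k > pos - 2 ∨ pos + 2*a[2] - 5 < 5 must hold; in canonical form it is k > pos - 2 ∨ 2*a[2] + pos < 10.
Before skip: k > pos - 2 ∨ 2*a[2] + pos < 10
Before a[1] := 3*k + 6: k > pos - 2 ∨ 2*a[2] + pos < 10
Then branch requires k > pos - 2 ∨ 2*a[2] + pos < 10; else branch requires k > pos - 2 ∨ 2*a[2] + pos < 10.
Before the if: ((2*a[pos + 1] ≠ 2 → 4*e ≥ 6*q - 5) → (k > pos - 2 ∨ 2*a[2] + pos < 10)) ∧ ((¬(2*a[pos + 1] ≠ 2 → 4*e ≥ 6*q - 5)) → (k > pos - 2 ∨ 2*a[2] + pos < 10))
Then branch requires ((2*a[pos + 1] ≠ 2 → 4*pos ≥ 6*q + 3) → (k > pos - 2 ∨ 2*a[2] + pos < 10)) ∧ ((¬(2*a[pos + 1] ≠ 2 → 4*pos ≥ 6*q + 3)) → (k > pos - 2 ∨ 2*a[2] + pos < 10)); else branch requires (3*pos ≠ a[4] + 3 → (e ≤ 2*a[pos + 1] - 8 ∧ ((2*a[pos + 1] ≠ 2 → 4*e ≥ 6*q - 5) → (k > pos - 2 ∨ 2*a[2] + pos < 10)) ∧ ((¬(2*a[pos + 1] ≠ 2 → 4*e ≥ 6*q - 5)) → (k > pos - 2 ∨ 2*a[2] + pos < 10)))) ∧ ((¬(3*pos ≠ a[4] + 3)) → (∀e_1. (((2*a[pos + 1] ≠ 2 → 4*e_1 ≥ 6*q - 5) → (k > pos - 2 ∨ 2*a[2] + pos < 10)) ∧ ((¬(2*a[pos + 1] ≠ 2 → 4*e_1 ≥ 6*q - 5)) → (k > pos - 2 ∨ 2*a[2] + pos < 10))))).
Before the if: (3*k = -1 → (((2*a[pos + 1] ≠ 2 → 4*pos ≥ 6*q + 3) → (k > pos - 2 ∨ 2*a[2] + pos < 10)) ∧ ((¬(2*a[pos + 1] ≠ 2 → 4*pos ≥ 6*q + 3)) → (k > pos - 2 ∨ 2*a[2] + pos < 10)))) ∧ ((¬(3*k = -1)) → ((3*pos ≠ a[4] + 3 → (e ≤ 2*a[pos + 1] - 8 ∧ ((2*a[pos + 1] ≠ 2 → 4*e ≥ 6*q - 5) → (k > pos - 2 ∨ 2*a[2] + pos < 10)) ∧ ((¬(2*a[pos + 1] ≠ 2 → 4*e ≥ 6*q - 5)) → (k > pos - 2 ∨ 2*a[2] + pos < 10)))) ∧ ((¬(3*pos ≠ a[4] + 3)) → (∀e_1. (((2*a[pos + 1] ≠ 2 → 4*e_1 ≥ 6*q - 5) → (k > pos - 2 ∨ 2*a[2] + pos < 10)) ∧ ((¬(2*a[pos + 1] ≠ 2 → 4*e_1 ≥ 6*q - 5)) → (k > pos - 2 ∨ 2*a[2] + pos < 10)))))))
Answer: WP = (3*k = -1 → (((2*a[pos + 1] ≠ 2 → 4*pos ≥ 6*q + 3) → (k > pos - 2 ∨ 2*a[2] + pos < 10)) ∧ ((¬(2*a[pos + 1] ≠ 2 → 4*pos ≥ 6*q + 3)) → (k > pos - 2 ∨ 2*a[2] + pos < 10)))) ∧ ((¬(3*k = -1)) → ((3*pos ≠ a[4] + 3 → (e ≤ 2*a[pos + 1] - 8 ∧ ((2*a[pos + 1] ≠ 2 → 4*e ≥ 6*q - 5) → (k > pos - 2 ∨ 2*a[2] + pos < 10)) ∧ ((¬(2*a[pos + 1] ≠ 2 → 4*e ≥ 6*q - 5)) → (k > pos - 2 ∨ 2*a[2] + pos < 10)))) ∧ ((¬(3*pos ≠ a[4] + 3)) → (∀e_1. (((2*a[pos + 1] ≠ 2 → 4*e_1 ≥ 6*q - 5) → (k > pos - 2 ∨ 2*a[2] + pos < 10)) ∧ ((¬(2*a[pos + 1] ≠ 2 → 4*e_1 ≥ 6*q - 5)) → (k > pos - 2 ∨ 2*a[2] + pos < 10)))))))


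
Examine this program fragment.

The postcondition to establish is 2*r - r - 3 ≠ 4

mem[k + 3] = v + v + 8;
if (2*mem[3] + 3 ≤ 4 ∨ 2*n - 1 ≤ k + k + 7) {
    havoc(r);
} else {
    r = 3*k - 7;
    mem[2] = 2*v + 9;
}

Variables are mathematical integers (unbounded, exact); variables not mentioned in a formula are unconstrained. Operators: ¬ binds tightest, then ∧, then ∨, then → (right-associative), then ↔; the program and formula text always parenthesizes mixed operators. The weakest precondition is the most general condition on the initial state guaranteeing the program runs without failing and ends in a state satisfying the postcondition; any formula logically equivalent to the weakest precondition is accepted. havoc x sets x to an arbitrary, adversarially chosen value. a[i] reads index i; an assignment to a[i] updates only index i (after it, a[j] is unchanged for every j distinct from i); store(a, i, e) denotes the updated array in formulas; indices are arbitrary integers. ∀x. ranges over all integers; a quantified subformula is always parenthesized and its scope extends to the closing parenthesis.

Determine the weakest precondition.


Working backward. After the program, the postcondition 2*r - r - 3 ≠ 4 must hold; in canonical form it is r ≠ 7.
Then branch requires ∀r_1. r_1 ≠ 7; else branch requires 3*k ≠ 14.
Before the if: ((2*mem[3] ≤ 1 ∨ 2*n ≤ 2*k + 8) → (∀r_1. r_1 ≠ 7)) ∧ ((¬(2*mem[3] ≤ 1 ∨ 2*n ≤ 2*k + 8)) → 3*k ≠ 14)
Before mem[k + 3] := v + v + 8: ((2*store(mem, k + 3, 2*v + 8)[3] ≤ 1 ∨ 2*n ≤ 2*k + 8) → (∀r_1. r_1 ≠ 7)) ∧ ((¬(2*store(mem, k + 3, 2*v + 8)[3] ≤ 1 ∨ 2*n ≤ 2*k + 8)) → 3*k ≠ 14)
Answer: WP = ((2*store(mem, k + 3, 2*v + 8)[3] ≤ 1 ∨ 2*n ≤ 2*k + 8) → (∀r_1. r_1 ≠ 7)) ∧ ((¬(2*store(mem, k + 3, 2*v + 8)[3] ≤ 1 ∨ 2*n ≤ 2*k + 8)) → 3*k ≠ 14)


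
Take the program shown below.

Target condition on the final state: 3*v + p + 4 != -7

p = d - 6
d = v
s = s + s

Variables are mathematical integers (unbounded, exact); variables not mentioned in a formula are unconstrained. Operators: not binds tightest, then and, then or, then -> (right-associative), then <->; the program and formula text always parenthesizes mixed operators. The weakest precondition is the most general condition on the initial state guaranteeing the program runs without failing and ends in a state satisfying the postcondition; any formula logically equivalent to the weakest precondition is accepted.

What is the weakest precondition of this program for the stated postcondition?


Working backward. After the program, the postcondition 3*v + p + 4 != -7 must hold; in canonical form it is p + 3*v != -11.
Before s := s + s: p + 3*v != -11
Before d := v: p + 3*v != -11
Before p := d - 6: d + 3*v != -5
Answer: WP = d + 3*v != -5


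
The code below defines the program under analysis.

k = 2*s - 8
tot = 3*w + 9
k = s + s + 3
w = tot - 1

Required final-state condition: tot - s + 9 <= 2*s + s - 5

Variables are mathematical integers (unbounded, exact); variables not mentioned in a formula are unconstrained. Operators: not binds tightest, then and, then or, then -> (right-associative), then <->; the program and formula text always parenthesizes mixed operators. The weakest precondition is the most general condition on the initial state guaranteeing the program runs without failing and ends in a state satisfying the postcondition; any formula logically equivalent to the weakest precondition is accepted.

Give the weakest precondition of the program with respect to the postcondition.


Working backward. After the program, the postcondition tot - s + 9 <= 2*s + s - 5 must hold; in canonical form it is tot <= 4*s - 14.
Before w := tot - 1: tot <= 4*s - 14
Before k := s + s + 3: tot <= 4*s - 14
Before tot := 3*w + 9: 3*w <= 4*s - 23
Before k := 2*s - 8: 3*w <= 4*s - 23
Answer: WP = 3*w <= 4*s - 23


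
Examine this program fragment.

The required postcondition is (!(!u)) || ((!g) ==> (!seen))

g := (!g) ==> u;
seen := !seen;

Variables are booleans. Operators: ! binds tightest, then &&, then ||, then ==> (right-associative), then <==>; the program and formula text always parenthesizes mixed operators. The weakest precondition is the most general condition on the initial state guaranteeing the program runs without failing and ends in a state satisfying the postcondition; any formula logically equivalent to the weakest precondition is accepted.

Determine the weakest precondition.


Working backward. After the program, the postcondition (!(!u)) || ((!g) ==> (!seen)) must hold; in canonical form it is u || ((!g) ==> (!seen)).
Before seen := !seen: u || ((!g) ==> seen)
Before g := (!g) ==> u: u || ((!((!g) ==> u)) ==> seen)
Answer: WP = u || ((!((!g) ==> u)) ==> seen)


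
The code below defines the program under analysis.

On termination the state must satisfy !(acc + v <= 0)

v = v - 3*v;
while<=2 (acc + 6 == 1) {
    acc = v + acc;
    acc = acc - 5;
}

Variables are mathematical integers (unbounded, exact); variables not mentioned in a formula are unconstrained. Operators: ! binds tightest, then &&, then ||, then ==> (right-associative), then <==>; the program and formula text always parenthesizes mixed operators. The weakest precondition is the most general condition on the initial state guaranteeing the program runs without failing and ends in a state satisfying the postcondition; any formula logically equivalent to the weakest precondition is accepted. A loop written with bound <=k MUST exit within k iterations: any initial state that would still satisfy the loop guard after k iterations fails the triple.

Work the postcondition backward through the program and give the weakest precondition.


Working backward. After the program, !(acc + v <= 0) must hold.
Before the loop (bound <=2), unroll the exhaustion recursion (WP_0 = exit-now case; WP_j = one more guarded iteration, up to j = 2):
  WP_0: (!(acc == -5)) && (!(acc + v <= 0))
  WP_1: (acc == -5 ==> ((!(acc + v == 0)) && (!(acc + 2*v <= 5)))) && ((!(acc == -5)) ==> (!(acc + v <= 0)))
  WP_2: (acc == -5 ==> ((acc + v == 0 ==> ((!(acc + 2*v == 5)) && (!(acc + 3*v <= 10)))) && ((!(acc + v == 0)) ==> (!(acc + 2*v <= 5))))) && ((!(acc == -5)) ==> (!(acc + v <= 0)))
So before the loop: (acc == -5 ==> ((acc + v == 0 ==> ((!(acc + 2*v == 5)) && (!(acc + 3*v <= 10)))) && ((!(acc + v == 0)) ==> (!(acc + 2*v <= 5))))) && ((!(acc == -5)) ==> (!(acc + v <= 0)))
Before v := v - 3*v: (acc == -5 ==> ((acc == 2*v ==> ((!(acc == 4*v + 5)) && (!(acc <= 6*v + 10)))) && ((!(acc == 2*v)) ==> (!(acc <= 4*v + 5))))) && ((!(acc == -5)) ==> (!(acc <= 2*v)))
Answer: WP = (acc == -5 ==> ((acc == 2*v ==> ((!(acc == 4*v + 5)) && (!(acc <= 6*v + 10)))) && ((!(acc == 2*v)) ==> (!(acc <= 4*v + 5))))) && ((!(acc == -5)) ==> (!(acc <= 2*v)))


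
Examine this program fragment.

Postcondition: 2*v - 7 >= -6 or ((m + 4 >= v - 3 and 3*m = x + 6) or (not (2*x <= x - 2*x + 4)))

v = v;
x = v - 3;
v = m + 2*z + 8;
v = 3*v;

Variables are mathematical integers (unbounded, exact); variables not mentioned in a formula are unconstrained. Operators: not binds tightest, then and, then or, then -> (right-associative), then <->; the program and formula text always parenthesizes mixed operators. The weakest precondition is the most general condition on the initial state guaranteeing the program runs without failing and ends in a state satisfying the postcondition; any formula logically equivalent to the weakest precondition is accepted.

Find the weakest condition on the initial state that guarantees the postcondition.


Working backward. After the program, the postcondition 2*v - 7 >= -6 or ((m + 4 >= v - 3 and 3*m = x + 6) or (not (2*x <= x - 2*x + 4))) must hold; in canonical form it is 2*v >= 1 or (m >= v - 7 and 3*m = x + 6) or (not (3*x <= 4)).
Before v := 3*v: 6*v >= 1 or (m >= 3*v - 7 and 3*m = x + 6) or (not (3*x <= 4))
Before v := m + 2*z + 8: 6*m + 12*z >= -47 or (2*m + 6*z <= -17 and 3*m = x + 6) or (not (3*x <= 4))
Before x := v - 3: 6*m + 12*z >= -47 or (2*m + 6*z <= -17 and 3*m = v + 3) or (not (3*v <= 13))
Before v := v: 6*m + 12*z >= -47 or (2*m + 6*z <= -17 and 3*m = v + 3) or (not (3*v <= 13))
Answer: WP = 6*m + 12*z >= -47 or (2*m + 6*z <= -17 and 3*m = v + 3) or (not (3*v <= 13))


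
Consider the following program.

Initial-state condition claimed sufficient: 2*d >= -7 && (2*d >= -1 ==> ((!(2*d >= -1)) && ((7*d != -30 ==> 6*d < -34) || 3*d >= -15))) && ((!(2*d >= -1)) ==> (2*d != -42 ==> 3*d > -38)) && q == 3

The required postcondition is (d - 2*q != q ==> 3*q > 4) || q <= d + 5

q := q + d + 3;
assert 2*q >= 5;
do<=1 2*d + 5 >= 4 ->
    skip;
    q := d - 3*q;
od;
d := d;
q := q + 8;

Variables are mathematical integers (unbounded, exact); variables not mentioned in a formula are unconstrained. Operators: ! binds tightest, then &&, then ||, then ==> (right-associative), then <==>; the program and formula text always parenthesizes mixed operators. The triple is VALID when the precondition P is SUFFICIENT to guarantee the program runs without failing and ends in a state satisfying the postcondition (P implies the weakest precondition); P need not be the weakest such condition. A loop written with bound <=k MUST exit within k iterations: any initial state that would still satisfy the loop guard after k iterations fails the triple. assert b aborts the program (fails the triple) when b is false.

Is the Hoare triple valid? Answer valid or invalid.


Working backward. After the program, the postcondition (d - 2*q != q ==> 3*q > 4) || q <= d + 5 must hold; in canonical form it is (d != 3*q ==> 3*q > 4) || q <= d + 5.
Before q := q + 8: (d != 3*q + 24 ==> 3*q > -20) || q <= d - 3
Before d := d: (d != 3*q + 24 ==> 3*q > -20) || q <= d - 3
Before the loop (bound <=1), unroll the exhaustion recursion (WP_0 = exit-now case; WP_j = one more guarded iteration, up to j = 1):
  WP_0: (!(2*d >= -1)) && ((d != 3*q + 24 ==> 3*q > -20) || q <= d - 3)
  WP_1: (2*d >= -1 ==> ((!(2*d >= -1)) && ((9*q != 2*d + 24 ==> 3*d > 9*q - 20) || 3*q >= 3))) && ((!(2*d >= -1)) ==> ((d != 3*q + 24 ==> 3*q > -20) || q <= d - 3))
So before the loop: (2*d >= -1 ==> ((!(2*d >= -1)) && ((9*q != 2*d + 24 ==> 3*d > 9*q - 20) || 3*q >= 3))) && ((!(2*d >= -1)) ==> ((d != 3*q + 24 ==> 3*q > -20) || q <= d - 3))
Before assert 2*q >= 5: 2*q >= 5 && (2*d >= -1 ==> ((!(2*d >= -1)) && ((9*q != 2*d + 24 ==> 3*d > 9*q - 20) || 3*q >= 3))) && ((!(2*d >= -1)) ==> ((d != 3*q + 24 ==> 3*q > -20) || q <= d - 3))
Before q := q + d + 3: 2*d + 2*q >= -1 && (2*d >= -1 ==> ((!(2*d >= -1)) && ((7*d + 9*q != -3 ==> 6*d + 9*q < -7) || 3*d + 3*q >= -6))) && ((!(2*d >= -1)) ==> ((2*d + 3*q != -33 ==> 3*d + 3*q > -29) || q <= -6))
The weakest precondition is 2*d + 2*q >= -1 && (2*d >= -1 ==> ((!(2*d >= -1)) && ((7*d + 9*q != -3 ==> 6*d + 9*q < -7) || 3*d + 3*q >= -6))) && ((!(2*d >= -1)) ==> ((2*d + 3*q != -33 ==> 3*d + 3*q > -29) || q <= -6)).
Check whether 2*d >= -7 && (2*d >= -1 ==> ((!(2*d >= -1)) && ((7*d != -30 ==> 6*d < -34) || 3*d >= -15))) && ((!(2*d >= -1)) ==> (2*d != -42 ==> 3*d > -38)) && q == 3 implies it.
Every state satisfying the precondition satisfies the weakest precondition: the implication holds.
Answer: valid


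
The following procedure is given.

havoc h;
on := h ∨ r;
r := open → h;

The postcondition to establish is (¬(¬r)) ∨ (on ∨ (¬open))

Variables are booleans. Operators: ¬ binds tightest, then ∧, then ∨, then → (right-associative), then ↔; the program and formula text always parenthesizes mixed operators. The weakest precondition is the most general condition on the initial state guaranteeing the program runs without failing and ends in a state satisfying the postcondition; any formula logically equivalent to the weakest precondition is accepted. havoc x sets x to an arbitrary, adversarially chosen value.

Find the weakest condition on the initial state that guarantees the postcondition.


Working backward. After the program, the postcondition (¬(¬r)) ∨ (on ∨ (¬open)) must hold; in canonical form it is r ∨ on ∨ (¬open).
Before r := open → h: (open → h) ∨ on ∨ (¬open)
Before on := h ∨ r: (open → h) ∨ h ∨ r ∨ (¬open)
Before havoc h: (¬open) ∨ r
Answer: WP = (¬open) ∨ r


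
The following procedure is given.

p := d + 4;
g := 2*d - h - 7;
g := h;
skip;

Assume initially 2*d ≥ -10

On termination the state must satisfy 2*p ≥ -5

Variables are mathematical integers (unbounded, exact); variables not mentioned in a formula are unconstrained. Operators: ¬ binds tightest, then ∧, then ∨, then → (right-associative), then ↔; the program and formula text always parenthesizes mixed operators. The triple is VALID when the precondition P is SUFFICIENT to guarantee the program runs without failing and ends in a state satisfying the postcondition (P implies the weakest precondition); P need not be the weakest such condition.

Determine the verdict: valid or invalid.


Working backward. After the program, 2*p ≥ -5 must hold.
Before skip: 2*p ≥ -5
Before g := h: 2*p ≥ -5
Before g := 2*d - h - 7: 2*p ≥ -5
Before p := d + 4: 2*d ≥ -13
The weakest precondition is 2*d ≥ -13.
Check whether 2*d ≥ -10 implies it.
Every state satisfying the precondition satisfies the weakest precondition: the implication holds.
Answer: valid


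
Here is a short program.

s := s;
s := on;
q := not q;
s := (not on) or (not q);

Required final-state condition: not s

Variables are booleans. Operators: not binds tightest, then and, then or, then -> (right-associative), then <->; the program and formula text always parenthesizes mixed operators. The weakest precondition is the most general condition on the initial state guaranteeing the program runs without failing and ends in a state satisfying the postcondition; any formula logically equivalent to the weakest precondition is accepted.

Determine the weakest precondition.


Working backward. After the program, not s must hold.
Before s := (not on) or (not q): not ((not on) or (not q))
Before q := not q: not ((not on) or q)
Before s := on: not ((not on) or q)
Before s := s: not ((not on) or q)
Answer: WP = not ((not on) or q)


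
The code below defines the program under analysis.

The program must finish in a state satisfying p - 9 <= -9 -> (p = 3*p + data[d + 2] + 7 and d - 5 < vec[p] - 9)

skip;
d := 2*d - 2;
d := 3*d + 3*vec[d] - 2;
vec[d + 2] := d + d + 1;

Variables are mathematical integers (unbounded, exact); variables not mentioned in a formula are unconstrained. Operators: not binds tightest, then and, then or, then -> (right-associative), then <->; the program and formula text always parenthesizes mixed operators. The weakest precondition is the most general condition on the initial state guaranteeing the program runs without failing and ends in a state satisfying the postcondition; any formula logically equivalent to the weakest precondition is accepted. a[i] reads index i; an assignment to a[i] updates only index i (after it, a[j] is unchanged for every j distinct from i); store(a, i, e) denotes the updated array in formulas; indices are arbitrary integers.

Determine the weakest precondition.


Working backward. After the program, the postcondition p - 9 <= -9 -> (p = 3*p + data[d + 2] + 7 and d - 5 < vec[p] - 9) must hold; in canonical form it is p <= 0 -> (data[d + 2] + 2*p = -7 and d < vec[p] - 4).
Before vec[d + 2] := d + d + 1: p <= 0 -> (data[d + 2] + 2*p = -7 and d < store(vec, d + 2, 2*d + 1)[p] - 4)
Before d := 3*d + 3*vec[d] - 2: p <= 0 -> (data[3*vec[d] + 3*d] + 2*p = -7 and 3*vec[d] + 3*d < store(vec, 3*vec[d] + 3*d, 6*vec[d] + 6*d - 3)[p] - 2)
Before d := 2*d - 2: p <= 0 -> (data[3*vec[2*d - 2] + 6*d - 6] + 2*p = -7 and 3*vec[2*d - 2] + 6*d < store(vec, 3*vec[2*d - 2] + 6*d - 6, 6*vec[2*d - 2] + 12*d - 15)[p] + 4)
Before skip: p <= 0 -> (data[3*vec[2*d - 2] + 6*d - 6] + 2*p = -7 and 3*vec[2*d - 2] + 6*d < store(vec, 3*vec[2*d - 2] + 6*d - 6, 6*vec[2*d - 2] + 12*d - 15)[p] + 4)
Answer: WP = p <= 0 -> (data[3*vec[2*d - 2] + 6*d - 6] + 2*p = -7 and 3*vec[2*d - 2] + 6*d < store(vec, 3*vec[2*d - 2] + 6*d - 6, 6*vec[2*d - 2] + 12*d - 15)[p] + 4)


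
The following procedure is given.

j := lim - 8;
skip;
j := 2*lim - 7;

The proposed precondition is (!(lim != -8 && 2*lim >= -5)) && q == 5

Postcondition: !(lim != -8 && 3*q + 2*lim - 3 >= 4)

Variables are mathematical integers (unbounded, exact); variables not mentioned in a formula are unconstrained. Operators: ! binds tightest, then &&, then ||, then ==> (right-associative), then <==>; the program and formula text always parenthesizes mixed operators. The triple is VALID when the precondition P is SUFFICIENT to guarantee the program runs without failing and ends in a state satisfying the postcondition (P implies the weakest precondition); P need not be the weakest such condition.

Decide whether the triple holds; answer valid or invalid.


Working backward. After the program, the postcondition !(lim != -8 && 3*q + 2*lim - 3 >= 4) must hold; in canonical form it is !(lim != -8 && 2*lim + 3*q >= 7).
Before j := 2*lim - 7: !(lim != -8 && 2*lim + 3*q >= 7)
Before skip: !(lim != -8 && 2*lim + 3*q >= 7)
Before j := lim - 8: !(lim != -8 && 2*lim + 3*q >= 7)
The weakest precondition is !(lim != -8 && 2*lim + 3*q >= 7).
Check whether (!(lim != -8 && 2*lim >= -5)) && q == 5 implies it.
Countermodel: at the initial state lim = -4, q = 5, the precondition holds but the weakest precondition fails.
Answer: invalid


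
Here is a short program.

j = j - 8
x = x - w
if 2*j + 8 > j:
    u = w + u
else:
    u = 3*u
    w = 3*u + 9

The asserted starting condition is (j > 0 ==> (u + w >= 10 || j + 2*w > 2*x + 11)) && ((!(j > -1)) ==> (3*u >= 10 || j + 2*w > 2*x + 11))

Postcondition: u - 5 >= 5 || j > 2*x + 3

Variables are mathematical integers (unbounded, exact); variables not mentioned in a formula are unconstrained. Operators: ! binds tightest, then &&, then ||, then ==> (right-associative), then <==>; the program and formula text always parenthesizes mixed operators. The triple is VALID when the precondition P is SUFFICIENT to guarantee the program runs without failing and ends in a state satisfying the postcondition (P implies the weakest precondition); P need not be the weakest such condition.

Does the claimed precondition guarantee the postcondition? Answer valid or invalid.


Working backward. After the program, the postcondition u - 5 >= 5 || j > 2*x + 3 must hold; in canonical form it is u >= 10 || j > 2*x + 3.
Then branch requires u + w >= 10 || j > 2*x + 3; else branch requires 3*u >= 10 || j > 2*x + 3.
Before the if: (j > -8 ==> (u + w >= 10 || j > 2*x + 3)) && ((!(j > -8)) ==> (3*u >= 10 || j > 2*x + 3))
Before x := x - w: (j > -8 ==> (u + w >= 10 || j + 2*w > 2*x + 3)) && ((!(j > -8)) ==> (3*u >= 10 || j + 2*w > 2*x + 3))
Before j := j - 8: (j > 0 ==> (u + w >= 10 || j + 2*w > 2*x + 11)) && ((!(j > 0)) ==> (3*u >= 10 || j + 2*w > 2*x + 11))
The weakest precondition is (j > 0 ==> (u + w >= 10 || j + 2*w > 2*x + 11)) && ((!(j > 0)) ==> (3*u >= 10 || j + 2*w > 2*x + 11)).
Check whether (j > 0 ==> (u + w >= 10 || j + 2*w > 2*x + 11)) && ((!(j > -1)) ==> (3*u >= 10 || j + 2*w > 2*x + 11)) implies it.
Countermodel: at the initial state j = 0, u = 3, w = 0, x = 0, the precondition holds but the weakest precondition fails.
Answer: invalid


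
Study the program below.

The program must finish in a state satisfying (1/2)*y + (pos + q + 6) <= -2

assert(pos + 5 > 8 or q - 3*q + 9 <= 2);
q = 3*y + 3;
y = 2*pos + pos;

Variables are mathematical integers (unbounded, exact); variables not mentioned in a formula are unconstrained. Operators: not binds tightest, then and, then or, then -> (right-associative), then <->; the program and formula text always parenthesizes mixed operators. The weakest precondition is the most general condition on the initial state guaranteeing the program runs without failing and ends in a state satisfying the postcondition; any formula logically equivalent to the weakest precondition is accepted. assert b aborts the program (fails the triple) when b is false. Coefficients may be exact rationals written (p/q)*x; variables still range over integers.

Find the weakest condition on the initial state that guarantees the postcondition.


Working backward. After the program, the postcondition (1/2)*y + (pos + q + 6) <= -2 must hold; in canonical form it is pos + q + (1/2)*y <= -8.
Before y := 2*pos + pos: (5/2)*pos + q <= -8
Before q := 3*y + 3: (5/2)*pos + 3*y <= -11
Before assert pos + 5 > 8 or q - 3*q + 9 <= 2: (pos > 3 or 2*q >= 7) and (5/2)*pos + 3*y <= -11
Answer: WP = (pos > 3 or 2*q >= 7) and (5/2)*pos + 3*y <= -11


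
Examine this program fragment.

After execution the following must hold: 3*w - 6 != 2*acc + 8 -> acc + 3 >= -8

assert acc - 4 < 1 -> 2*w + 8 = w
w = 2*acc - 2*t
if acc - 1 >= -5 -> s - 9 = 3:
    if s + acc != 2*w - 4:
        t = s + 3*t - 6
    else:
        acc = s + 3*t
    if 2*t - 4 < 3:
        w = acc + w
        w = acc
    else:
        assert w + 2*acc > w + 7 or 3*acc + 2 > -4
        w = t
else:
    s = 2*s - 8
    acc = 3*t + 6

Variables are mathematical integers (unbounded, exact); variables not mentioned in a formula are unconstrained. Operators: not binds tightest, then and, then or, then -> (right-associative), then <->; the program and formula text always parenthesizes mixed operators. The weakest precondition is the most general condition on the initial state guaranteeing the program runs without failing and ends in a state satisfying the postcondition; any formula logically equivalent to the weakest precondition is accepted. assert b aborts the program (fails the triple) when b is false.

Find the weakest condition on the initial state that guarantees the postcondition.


Working backward. After the program, the postcondition 3*w - 6 != 2*acc + 8 -> acc + 3 >= -8 must hold; in canonical form it is 3*w != 2*acc + 14 -> acc >= -11.
Then branch requires (acc + s != 2*w - 4 -> ((2*s + 6*t < 19 -> (acc != 14 -> acc >= -11)) and ((not (2*s + 6*t < 19)) -> ((2*acc > 7 or 3*acc > -6) and (3*s + 9*t != 2*acc + 32 -> acc >= -11))))) and ((not (acc + s != 2*w - 4)) -> ((2*t < 7 -> (s + 3*t != 14 -> s + 3*t >= -11)) and ((not (2*t < 7)) -> ((2*s + 6*t > 7 or 3*s + 9*t > -6) and (2*s + 3*t != -14 -> s + 3*t >= -11))))); else branch requires 3*w != 6*t + 26 -> 3*t >= -17.
Before the if: ((acc >= -4 -> s = 12) -> ((acc + s != 2*w - 4 -> ((2*s + 6*t < 19 -> (acc != 14 -> acc >= -11)) and ((not (2*s + 6*t < 19)) -> ((2*acc > 7 or 3*acc > -6) and (3*s + 9*t != 2*acc + 32 -> acc >= -11))))) and ((not (acc + s != 2*w - 4)) -> ((2*t < 7 -> (s + 3*t != 14 -> s + 3*t >= -11)) and ((not (2*t < 7)) -> ((2*s + 6*t > 7 or 3*s + 9*t > -6) and (2*s + 3*t != -14 -> s + 3*t >= -11))))))) and ((not (acc >= -4 -> s = 12)) -> (3*w != 6*t + 26 -> 3*t >= -17))
Before w := 2*acc - 2*t: ((acc >= -4 -> s = 12) -> ((s + 4*t != 3*acc - 4 -> ((2*s + 6*t < 19 -> (acc != 14 -> acc >= -11)) and ((not (2*s + 6*t < 19)) -> ((2*acc > 7 or 3*acc > -6) and (3*s + 9*t != 2*acc + 32 -> acc >= -11))))) and ((not (s + 4*t != 3*acc - 4)) -> ((2*t < 7 -> (s + 3*t != 14 -> s + 3*t >= -11)) and ((not (2*t < 7)) -> ((2*s + 6*t > 7 or 3*s + 9*t > -6) and (2*s + 3*t != -14 -> s + 3*t >= -11))))))) and ((not (acc >= -4 -> s = 12)) -> (6*acc != 12*t + 26 -> 3*t >= -17))
Before assert acc - 4 < 1 -> 2*w + 8 = w: (acc < 5 -> w = -8) and ((acc >= -4 -> s = 12) -> ((s + 4*t != 3*acc - 4 -> ((2*s + 6*t < 19 -> (acc != 14 -> acc >= -11)) and ((not (2*s + 6*t < 19)) -> ((2*acc > 7 or 3*acc > -6) and (3*s + 9*t != 2*acc + 32 -> acc >= -11))))) and ((not (s + 4*t != 3*acc - 4)) -> ((2*t < 7 -> (s + 3*t != 14 -> s + 3*t >= -11)) and ((not (2*t < 7)) -> ((2*s + 6*t > 7 or 3*s + 9*t > -6) and (2*s + 3*t != -14 -> s + 3*t >= -11))))))) and ((not (acc >= -4 -> s = 12)) -> (6*acc != 12*t + 26 -> 3*t >= -17))
Answer: WP = (acc < 5 -> w = -8) and ((acc >= -4 -> s = 12) -> ((s + 4*t != 3*acc - 4 -> ((2*s + 6*t < 19 -> (acc != 14 -> acc >= -11)) and ((not (2*s + 6*t < 19)) -> ((2*acc > 7 or 3*acc > -6) and (3*s + 9*t != 2*acc + 32 -> acc >= -11))))) and ((not (s + 4*t != 3*acc - 4)) -> ((2*t < 7 -> (s + 3*t != 14 -> s + 3*t >= -11)) and ((not (2*t < 7)) -> ((2*s + 6*t > 7 or 3*s + 9*t > -6) and (2*s + 3*t != -14 -> s + 3*t >= -11))))))) and ((not (acc >= -4 -> s = 12)) -> (6*acc != 12*t + 26 -> 3*t >= -17))
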